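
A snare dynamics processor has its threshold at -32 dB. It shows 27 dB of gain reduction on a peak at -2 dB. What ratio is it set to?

Input overshoot = -2 − (-32) = 30 dB.
Output overshoot = 30 − 27 = 3 dB.
Ratio = input overshoot / output overshoot = 30 / 3 = 10.

10:1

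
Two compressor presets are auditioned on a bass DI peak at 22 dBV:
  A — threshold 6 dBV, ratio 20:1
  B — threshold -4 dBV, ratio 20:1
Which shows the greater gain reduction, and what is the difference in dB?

B, by 9.5 dB

A: overshoot 16 dB → output overshoot 0.8 dB → GR 15.2 dB.
B: overshoot 26 dB → output overshoot 1.3 dB → GR 24.7 dB.
Difference: 9.5 dB in favour of B.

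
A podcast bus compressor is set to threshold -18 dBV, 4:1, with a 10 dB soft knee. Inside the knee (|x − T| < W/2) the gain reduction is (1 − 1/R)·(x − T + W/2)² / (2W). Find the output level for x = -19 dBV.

-19.6 dBV

x − T + W/2 = -19 − (-18) + 5 = 4.
GR = (1 − 1/4) × 4² / 20 = 0.75 × 16 / 20 = 0.6 dB.
Output = -19 − 0.6 = -19.6 dBV.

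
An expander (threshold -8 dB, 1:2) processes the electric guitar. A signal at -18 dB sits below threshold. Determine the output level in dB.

-28 dB

Below threshold, a 1:2 expander applies gain = (2−1)×(T − x) of attenuation.
(2−1) × 10 = 10 dB, so output = -18 − 10 = -28 dB.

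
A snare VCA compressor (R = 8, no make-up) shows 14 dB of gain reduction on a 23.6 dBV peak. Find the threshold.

7.6 dBV

Input is 16 dB above T (since output overshoot × R = input overshoot: (9.6 − T)·8 = 23.6 − T gives T = 7.6 dBV).
Check: 7.6 + (23.6 − 7.6)/8 = 7.6 + 2 = 9.6 dBV. ✓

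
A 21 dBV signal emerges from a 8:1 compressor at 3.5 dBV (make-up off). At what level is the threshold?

Input is 20 dB above T (since output overshoot × R = input overshoot: (3.5 − T)·8 = 21 − T gives T = 1 dBV).
Check: 1 + (21 − 1)/8 = 1 + 2.5 = 3.5 dBV. ✓

1 dBV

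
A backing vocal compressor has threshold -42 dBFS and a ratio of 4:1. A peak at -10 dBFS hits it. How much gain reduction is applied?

The signal is 32 dB above threshold.
After 4:1 compression the overshoot becomes 32/4 = 8 dB.
GR = overshoot in − overshoot out = 32 − 8 = 24 dB.

24 dB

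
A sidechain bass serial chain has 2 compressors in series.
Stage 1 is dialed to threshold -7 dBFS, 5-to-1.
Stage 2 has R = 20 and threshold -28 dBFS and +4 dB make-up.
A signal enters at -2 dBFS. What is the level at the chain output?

Stage 1: -2 dBFS is 5 dB over -7 dBFS; at 5:1 that becomes 1 dB over, giving -6 dBFS.
Stage 2: overshoot 22 dB → 22/20 = 1.1 dB → -26.9 dBFS; +4 dB make-up → -22.9 dBFS.

-22.9 dBFS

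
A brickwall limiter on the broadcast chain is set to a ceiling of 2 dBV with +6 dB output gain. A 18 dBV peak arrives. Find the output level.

8 dBV

At ∞:1, everything above 2 dBV is held at the ceiling.
Output gain then adds 6 dB: 2 + 6 = 8 dBV.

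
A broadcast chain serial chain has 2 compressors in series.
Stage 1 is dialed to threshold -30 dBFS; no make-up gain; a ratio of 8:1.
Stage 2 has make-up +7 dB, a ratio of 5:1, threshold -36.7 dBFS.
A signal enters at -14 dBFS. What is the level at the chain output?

-27.96 dBFS

Stage 1: overshoot 16 dB → 16/8 = 2 dB → -28 dBFS.
Stage 2: 8.7 dB above -36.7 dBFS, reduced 5:1 to 1.74 dB above → -34.96 dBFS; +7 dB make-up → -27.96 dBFS.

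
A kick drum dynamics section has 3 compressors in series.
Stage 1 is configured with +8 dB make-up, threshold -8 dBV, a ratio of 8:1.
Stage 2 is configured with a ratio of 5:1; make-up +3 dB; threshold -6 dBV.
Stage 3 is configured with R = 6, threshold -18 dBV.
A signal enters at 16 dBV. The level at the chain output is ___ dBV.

Stage 1: 24 dB above -8 dBV, reduced 8:1 to 3 dB above → -5 dBV; +8 dB make-up → 3 dBV.
Stage 2: overshoot 9 dB → 9/5 = 1.8 dB → -4.2 dBV; +3 dB make-up → -1.2 dBV.
Stage 3: -1.2 dBV is 16.8 dB over -18 dBV; at 6:1 that becomes 2.8 dB over, giving -15.2 dBV.

-15.2 dBV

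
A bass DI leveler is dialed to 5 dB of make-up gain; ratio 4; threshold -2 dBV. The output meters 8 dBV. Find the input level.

Stripping the +5 dB make-up gives 3 dBV at the gain stage.
Post-compression overshoot = 3 − (-2) = 5 dB.
Input overshoot = R × output overshoot = 20 dB → input = -2 + 20 = 18 dBV.

18 dBV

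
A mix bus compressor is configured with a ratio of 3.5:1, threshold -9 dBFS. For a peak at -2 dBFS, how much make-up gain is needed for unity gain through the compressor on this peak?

Overshoot 7 dB → 7/3.5 = 2 dB after compression, so the compressed level is -9 + 2 = -7 dBFS.
Make-up = target − compressed = -2 − (-7) = 5 dB.

5 dB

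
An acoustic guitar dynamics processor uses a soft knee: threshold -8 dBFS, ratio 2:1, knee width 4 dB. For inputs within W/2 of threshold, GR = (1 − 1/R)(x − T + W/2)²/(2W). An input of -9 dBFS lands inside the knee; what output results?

-9.0625 dBFS

x − T + W/2 = -9 − (-8) + 2 = 1.
GR = (1 − 1/2) × 1² / 8 = 0.5 × 1 / 8 = 0.0625 dB.
Output = -9 − 0.0625 = -9.0625 dBFS.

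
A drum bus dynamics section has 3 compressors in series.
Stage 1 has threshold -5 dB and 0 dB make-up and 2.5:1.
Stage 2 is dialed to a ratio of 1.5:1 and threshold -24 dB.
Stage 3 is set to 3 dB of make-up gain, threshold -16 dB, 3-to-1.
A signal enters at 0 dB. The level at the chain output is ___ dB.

-11 dB

Stage 1: 5 dB above -5 dB, reduced 2.5:1 to 2 dB above → -3 dB.
Stage 2: -3 dB is 21 dB over -24 dB; at 1.5:1 that becomes 14 dB over, giving -10 dB.
Stage 3: overshoot 6 dB → 6/3 = 2 dB → -14 dB; +3 dB make-up → -11 dB.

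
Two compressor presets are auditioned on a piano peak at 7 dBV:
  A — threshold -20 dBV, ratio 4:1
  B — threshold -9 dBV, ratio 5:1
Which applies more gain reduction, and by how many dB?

A: 27 dB over, compressed to 6.75 dB over, so 20.25 dB of GR.
B: 16 dB over, compressed to 3.2 dB over, so 12.8 dB of GR.
A reduces 7.45 dB more.

A, by 7.45 dB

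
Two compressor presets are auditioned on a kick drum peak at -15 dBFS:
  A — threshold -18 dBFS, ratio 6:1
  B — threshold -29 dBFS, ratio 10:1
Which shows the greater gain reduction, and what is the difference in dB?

A: overshoot 3 dB → output overshoot 0.5 dB → GR 2.5 dB.
B: overshoot 14 dB → output overshoot 1.4 dB → GR 12.6 dB.
B applies 10.1 dB more gain reduction.

B, by 10.1 dB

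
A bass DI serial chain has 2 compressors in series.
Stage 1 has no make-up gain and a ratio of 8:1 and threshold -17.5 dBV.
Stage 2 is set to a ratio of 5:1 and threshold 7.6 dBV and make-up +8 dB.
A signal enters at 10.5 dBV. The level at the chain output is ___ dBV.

-6 dBV

Stage 1: 28 dB above -17.5 dBV, reduced 8:1 to 3.5 dB above → -14 dBV.
Stage 2: -14 dBV ≤ 7.6 dBV, so stage 2 doesn't engage; make-up brings it to -6 dBV.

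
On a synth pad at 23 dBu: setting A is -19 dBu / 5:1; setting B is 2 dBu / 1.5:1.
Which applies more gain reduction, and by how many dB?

A: GR = 42 − 42/5 = 33.6 dB.
B: GR = 21 − 21/1.5 = 7 dB.
Difference: 26.6 dB in favour of A.

A, by 26.6 dB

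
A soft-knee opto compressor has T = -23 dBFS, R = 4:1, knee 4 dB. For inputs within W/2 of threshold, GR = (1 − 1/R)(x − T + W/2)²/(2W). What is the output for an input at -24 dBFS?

x − T + W/2 = -24 − (-23) + 2 = 1.
GR = (1 − 1/4) × 1² / 8 = 0.75 × 1 / 8 = 0.09375 dB.
Output = -24 − 0.09375 = -24.09375 dBFS.

-24.09375 dBFS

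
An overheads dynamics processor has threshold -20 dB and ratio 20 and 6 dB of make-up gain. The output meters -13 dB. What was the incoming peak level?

0 dB

Remove make-up: -13 − 6 = -19 dB.
The compressed level sits -19 − (-20) = 1 dB over threshold.
Input overshoot = R × output overshoot = 20 dB → input = -20 + 20 = 0 dB.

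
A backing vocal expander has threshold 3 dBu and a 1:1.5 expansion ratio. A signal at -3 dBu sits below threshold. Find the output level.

-6 dBu

Undershoot = 3 − (-3) = 6 dB.
At 1:1.5, that expands to 9 dB under threshold.
Output = 3 − 9 = -6 dBu.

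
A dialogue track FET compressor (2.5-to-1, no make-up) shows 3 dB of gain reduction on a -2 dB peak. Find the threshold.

Let T be the threshold. Output overshoot = (input overshoot)/R, so -5 − T = (-2 − T)/2.5.
2.5·(-5 − T) = -2 − T → 1.5·T = -12.5 − (-2) = -10.5.
T = -10.5/1.5 = -7 dB.

-7 dB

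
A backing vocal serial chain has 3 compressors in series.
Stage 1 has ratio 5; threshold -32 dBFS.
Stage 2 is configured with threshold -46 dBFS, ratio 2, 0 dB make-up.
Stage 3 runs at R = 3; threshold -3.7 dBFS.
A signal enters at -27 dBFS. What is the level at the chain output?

-38.5 dBFS

Stage 1: -27 dBFS is 5 dB over -32 dBFS; at 5:1 that becomes 1 dB over, giving -31 dBFS.
Stage 2: 15 dB above -46 dBFS, reduced 2:1 to 7.5 dB above → -38.5 dBFS.
Stage 3: -38.5 dBFS ≤ -3.7 dBFS, so stage 3 doesn't engage; output -38.5 dBFS.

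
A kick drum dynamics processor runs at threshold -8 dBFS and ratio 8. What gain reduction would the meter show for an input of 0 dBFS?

7 dB

0 dBFS exceeds the threshold by 8 dB.
A 8:1 ratio leaves 1 dB of that excess.
GR = overshoot in − overshoot out = 8 − 1 = 7 dB.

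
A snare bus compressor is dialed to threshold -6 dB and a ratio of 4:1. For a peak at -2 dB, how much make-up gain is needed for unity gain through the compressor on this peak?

Overshoot 4 dB → 4/4 = 1 dB after compression, so the compressed level is -6 + 1 = -5 dB.
Make-up = target − compressed = -2 − (-5) = 3 dB.

3 dB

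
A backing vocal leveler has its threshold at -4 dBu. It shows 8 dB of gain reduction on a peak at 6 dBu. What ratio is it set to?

5:1

Input overshoot = 6 − (-4) = 10 dB.
Output overshoot = 10 − 8 = 2 dB.
Ratio = input overshoot / output overshoot = 10 / 2 = 5.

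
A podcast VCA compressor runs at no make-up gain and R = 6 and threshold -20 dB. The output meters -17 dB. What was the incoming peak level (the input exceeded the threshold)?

-2 dB

That's 3 dB above the -20 dB threshold.
Input overshoot = R × output overshoot = 18 dB → input = -20 + 18 = -2 dB.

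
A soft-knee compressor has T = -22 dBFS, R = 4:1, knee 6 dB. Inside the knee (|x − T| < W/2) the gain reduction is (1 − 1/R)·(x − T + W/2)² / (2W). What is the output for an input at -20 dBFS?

x − T + W/2 = -20 − (-22) + 3 = 5.
GR = (1 − 1/4) × 5² / 12 = 0.75 × 25 / 12 = 1.5625 dB.
Output = -20 − 1.5625 = -21.5625 dBFS.

-21.5625 dBFS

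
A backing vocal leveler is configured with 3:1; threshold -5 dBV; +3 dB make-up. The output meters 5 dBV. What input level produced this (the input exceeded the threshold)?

Remove make-up: 5 − 3 = 2 dBV.
That's 7 dB above the -5 dBV threshold.
Input overshoot = R × output overshoot = 21 dB → input = -5 + 21 = 16 dBV.

16 dBV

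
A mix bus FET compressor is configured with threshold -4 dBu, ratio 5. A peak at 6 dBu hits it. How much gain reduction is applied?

Overshoot = 6 − (-4) = 10 dB.
A 5:1 ratio leaves 2 dB of that excess.
GR = overshoot in − overshoot out = 10 − 2 = 8 dB.

8 dB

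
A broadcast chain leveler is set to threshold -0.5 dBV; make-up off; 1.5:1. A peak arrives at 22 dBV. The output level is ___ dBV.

22 dBV sits 22.5 dB over threshold.
1.5:1 compression reduces that to 22.5/1.5 = 15 dB over.
So the level is -0.5 + 15 = 14.5 dBV.

14.5 dBV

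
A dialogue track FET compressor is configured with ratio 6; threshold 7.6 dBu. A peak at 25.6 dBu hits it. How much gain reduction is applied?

15 dB

The signal is 18 dB above threshold.
A 6:1 ratio leaves 3 dB of that excess.
Gain reduction = 18 − 3 = 15 dB.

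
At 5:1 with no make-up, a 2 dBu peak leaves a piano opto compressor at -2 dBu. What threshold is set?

-3 dBu

Input is 5 dB above T (since output overshoot × R = input overshoot: (-2 − T)·5 = 2 − T gives T = -3 dBu).
Check: -3 + (2 − (-3))/5 = -3 + 1 = -2 dBu. ✓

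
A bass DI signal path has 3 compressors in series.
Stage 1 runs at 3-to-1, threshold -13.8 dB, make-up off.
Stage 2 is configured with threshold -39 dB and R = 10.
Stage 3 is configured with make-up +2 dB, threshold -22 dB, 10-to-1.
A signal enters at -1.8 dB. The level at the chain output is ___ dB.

Stage 1: 12 dB above -13.8 dB, reduced 3:1 to 4 dB above → -9.8 dB.
Stage 2: 29.2 dB above -39 dB, reduced 10:1 to 2.92 dB above → -36.08 dB.
Stage 3: below threshold (-36.08 ≤ -22); passes unchanged; make-up brings it to -34.08 dB.

-34.08 dB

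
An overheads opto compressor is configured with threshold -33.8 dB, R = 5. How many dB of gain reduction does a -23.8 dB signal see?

8 dB

-23.8 dB exceeds the threshold by 10 dB.
After 5:1 compression the overshoot becomes 10/5 = 2 dB.
So the signal is attenuated by 10 − 2 = 8 dB.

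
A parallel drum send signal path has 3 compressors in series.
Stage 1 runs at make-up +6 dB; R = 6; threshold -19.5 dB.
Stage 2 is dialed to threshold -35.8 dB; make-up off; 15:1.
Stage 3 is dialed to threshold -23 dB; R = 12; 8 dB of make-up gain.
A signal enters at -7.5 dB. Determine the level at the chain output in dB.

-26.18 dB

Stage 1: 12 dB above -19.5 dB, reduced 6:1 to 2 dB above → -17.5 dB; +6 dB make-up → -11.5 dB.
Stage 2: -11.5 dB is 24.3 dB over -35.8 dB; at 15:1 that becomes 1.62 dB over, giving -34.18 dB.
Stage 3: -34.18 dB ≤ -23 dB, so stage 3 doesn't engage; make-up brings it to -26.18 dB.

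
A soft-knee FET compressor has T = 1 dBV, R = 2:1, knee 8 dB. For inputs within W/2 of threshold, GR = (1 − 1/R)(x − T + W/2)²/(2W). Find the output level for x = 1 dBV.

0.5 dBV

x − T + W/2 = 1 − 1 + 4 = 4.
GR = (1 − 1/2) × 4² / 16 = 0.5 × 16 / 16 = 0.5 dB.
Output = 1 − 0.5 = 0.5 dBV.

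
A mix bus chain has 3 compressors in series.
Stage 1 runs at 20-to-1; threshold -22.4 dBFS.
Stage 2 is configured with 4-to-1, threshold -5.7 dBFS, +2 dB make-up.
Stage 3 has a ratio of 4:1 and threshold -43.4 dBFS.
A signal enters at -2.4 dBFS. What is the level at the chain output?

-37.4 dBFS

Stage 1: -2.4 dBFS is 20 dB over -22.4 dBFS; at 20:1 that becomes 1 dB over, giving -21.4 dBFS.
Stage 2: below threshold (-21.4 ≤ -5.7); passes unchanged; make-up brings it to -19.4 dBFS.
Stage 3: 24 dB above -43.4 dBFS, reduced 4:1 to 6 dB above → -37.4 dBFS.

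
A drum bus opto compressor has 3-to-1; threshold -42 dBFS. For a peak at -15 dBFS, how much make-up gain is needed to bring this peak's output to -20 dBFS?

The peak compresses to -42 + 27/3 = -33 dBFS.
To reach -20 dBFS requires -20 − (-33) = 13 dB of make-up.

13 dB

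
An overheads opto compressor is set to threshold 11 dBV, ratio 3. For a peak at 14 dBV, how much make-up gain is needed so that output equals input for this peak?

The peak compresses to 11 + 3/3 = 12 dBV.
To reach 14 dBV requires 14 − 12 = 2 dB of make-up.

2 dB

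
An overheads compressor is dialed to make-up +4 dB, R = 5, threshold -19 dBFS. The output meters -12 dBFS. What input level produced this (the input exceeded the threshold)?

Stripping the +4 dB make-up gives -16 dBFS at the gain stage.
That's 3 dB above the -19 dBFS threshold.
Input overshoot = R × output overshoot = 15 dB → input = -19 + 15 = -4 dBFS.

-4 dBFS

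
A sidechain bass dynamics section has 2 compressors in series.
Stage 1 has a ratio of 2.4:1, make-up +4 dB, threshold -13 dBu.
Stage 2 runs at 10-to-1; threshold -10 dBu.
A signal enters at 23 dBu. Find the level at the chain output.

Stage 1: overshoot 36 dB → 36/2.4 = 15 dB → 2 dBu; +4 dB make-up → 6 dBu.
Stage 2: 16 dB above -10 dBu, reduced 10:1 to 1.6 dB above → -8.4 dBu.

-8.4 dBu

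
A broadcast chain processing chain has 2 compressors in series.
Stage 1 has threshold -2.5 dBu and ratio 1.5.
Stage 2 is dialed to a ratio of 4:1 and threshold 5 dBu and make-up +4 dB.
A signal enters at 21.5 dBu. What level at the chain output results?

11.125 dBu

Stage 1: 21.5 dBu is 24 dB over -2.5 dBu; at 1.5:1 that becomes 16 dB over, giving 13.5 dBu.
Stage 2: overshoot 8.5 dB → 8.5/4 = 2.125 dB → 7.125 dBu; +4 dB make-up → 11.125 dBu.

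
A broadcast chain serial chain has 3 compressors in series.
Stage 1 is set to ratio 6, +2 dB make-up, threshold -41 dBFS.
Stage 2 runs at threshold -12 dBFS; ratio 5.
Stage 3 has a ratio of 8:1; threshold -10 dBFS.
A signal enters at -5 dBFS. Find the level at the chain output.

Stage 1: overshoot 36 dB → 36/6 = 6 dB → -35 dBFS; +2 dB make-up → -33 dBFS.
Stage 2: below threshold (-33 ≤ -12); passes unchanged; output -33 dBFS.
Stage 3: -33 dBFS is at or below the -10 dBFS threshold — no compression; output -33 dBFS.

-33 dBFS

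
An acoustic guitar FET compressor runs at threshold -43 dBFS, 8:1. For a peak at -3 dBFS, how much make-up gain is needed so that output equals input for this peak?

35 dB

The peak compresses to -43 + 40/8 = -38 dBFS.
To reach -3 dBFS requires -3 − (-38) = 35 dB of make-up.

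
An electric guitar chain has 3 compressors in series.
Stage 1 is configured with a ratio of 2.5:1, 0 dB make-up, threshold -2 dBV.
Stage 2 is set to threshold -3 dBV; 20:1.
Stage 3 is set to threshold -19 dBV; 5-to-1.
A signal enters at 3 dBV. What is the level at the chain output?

-15.77 dBV

Stage 1: 3 dBV is 5 dB over -2 dBV; at 2.5:1 that becomes 2 dB over, giving 0 dBV.
Stage 2: 0 dBV is 3 dB over -3 dBV; at 20:1 that becomes 0.15 dB over, giving -2.85 dBV.
Stage 3: -2.85 dBV is 16.15 dB over -19 dBV; at 5:1 that becomes 3.23 dB over, giving -15.77 dBV.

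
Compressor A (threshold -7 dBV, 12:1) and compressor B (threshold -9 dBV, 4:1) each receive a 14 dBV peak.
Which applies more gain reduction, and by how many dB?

A, by 2 dB

A: overshoot 21 dB → output overshoot 1.75 dB → GR 19.25 dB.
B: overshoot 23 dB → output overshoot 5.75 dB → GR 17.25 dB.
A applies 2 dB more gain reduction.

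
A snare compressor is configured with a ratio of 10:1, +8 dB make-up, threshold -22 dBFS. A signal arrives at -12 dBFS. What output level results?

-13 dBFS

-12 dBFS sits 10 dB over threshold.
At 10:1 the overshoot is divided by 10, leaving 1 dB above threshold.
So the level is -22 + 1 = -21 dBFS; make-up adds 8 dB, giving -13 dBFS.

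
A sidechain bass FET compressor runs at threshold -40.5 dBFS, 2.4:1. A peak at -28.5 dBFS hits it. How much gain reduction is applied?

7 dB

-28.5 dBFS exceeds the threshold by 12 dB.
A 2.4:1 ratio leaves 5 dB of that excess.
Gain reduction = 12 − 5 = 7 dB.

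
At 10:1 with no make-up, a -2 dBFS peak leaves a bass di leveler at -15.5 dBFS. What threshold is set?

-17 dBFS

Let T be the threshold. Output overshoot = (input overshoot)/R, so -15.5 − T = (-2 − T)/10.
10·(-15.5 − T) = -2 − T → 9·T = -155 − (-2) = -153.
T = -153/9 = -17 dBFS.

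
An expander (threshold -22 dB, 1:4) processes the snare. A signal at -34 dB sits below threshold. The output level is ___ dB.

-70 dB

Below threshold, a 1:4 expander applies gain = (4−1)×(T − x) of attenuation.
(4−1) × 12 = 36 dB, so output = -34 − 36 = -70 dB.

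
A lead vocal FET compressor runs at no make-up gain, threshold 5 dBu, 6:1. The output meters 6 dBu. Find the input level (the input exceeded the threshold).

11 dBu

That's 1 dB above the 5 dBu threshold.
Undo the ratio: input overshoot = 1 × 6 = 6 dB, giving input = 11 dBu.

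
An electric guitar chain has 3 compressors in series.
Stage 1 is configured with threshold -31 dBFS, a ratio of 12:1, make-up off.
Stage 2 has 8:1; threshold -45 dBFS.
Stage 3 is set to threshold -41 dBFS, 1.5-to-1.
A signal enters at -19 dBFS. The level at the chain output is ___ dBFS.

-43.125 dBFS

Stage 1: -19 dBFS is 12 dB over -31 dBFS; at 12:1 that becomes 1 dB over, giving -30 dBFS.
Stage 2: -30 dBFS is 15 dB over -45 dBFS; at 8:1 that becomes 1.875 dB over, giving -43.125 dBFS.
Stage 3: -43.125 dBFS ≤ -41 dBFS, so stage 3 doesn't engage; output -43.125 dBFS.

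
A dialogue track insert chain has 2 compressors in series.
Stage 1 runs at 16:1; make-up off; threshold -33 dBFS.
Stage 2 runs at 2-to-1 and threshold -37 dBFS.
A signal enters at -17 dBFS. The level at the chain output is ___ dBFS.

-34.5 dBFS

Stage 1: overshoot 16 dB → 16/16 = 1 dB → -32 dBFS.
Stage 2: overshoot 5 dB → 5/2 = 2.5 dB → -34.5 dBFS.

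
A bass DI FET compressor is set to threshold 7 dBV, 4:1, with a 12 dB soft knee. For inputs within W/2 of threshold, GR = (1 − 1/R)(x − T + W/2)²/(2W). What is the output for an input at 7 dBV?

x − T + W/2 = 7 − 7 + 6 = 6.
GR = (1 − 1/4) × 6² / 24 = 0.75 × 36 / 24 = 1.125 dB.
Output = 7 − 1.125 = 5.875 dBV.

5.875 dBV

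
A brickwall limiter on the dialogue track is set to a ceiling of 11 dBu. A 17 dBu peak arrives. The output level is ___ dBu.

11 dBu

At ∞:1, everything above 11 dBu is held at the ceiling.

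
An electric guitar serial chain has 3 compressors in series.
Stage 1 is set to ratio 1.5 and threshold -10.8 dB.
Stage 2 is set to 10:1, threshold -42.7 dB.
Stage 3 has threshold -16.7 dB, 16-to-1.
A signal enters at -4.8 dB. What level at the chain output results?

-39.11 dB

Stage 1: 6 dB above -10.8 dB, reduced 1.5:1 to 4 dB above → -6.8 dB.
Stage 2: -6.8 dB is 35.9 dB over -42.7 dB; at 10:1 that becomes 3.59 dB over, giving -39.11 dB.
Stage 3: -39.11 dB is at or below the -16.7 dB threshold — no compression; output -39.11 dB.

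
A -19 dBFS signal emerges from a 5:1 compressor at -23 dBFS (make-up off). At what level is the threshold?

-24 dBFS

Input is 5 dB above T (since output overshoot × R = input overshoot: (-23 − T)·5 = -19 − T gives T = -24 dBFS).
Check: -24 + (-19 − (-24))/5 = -24 + 1 = -23 dBFS. ✓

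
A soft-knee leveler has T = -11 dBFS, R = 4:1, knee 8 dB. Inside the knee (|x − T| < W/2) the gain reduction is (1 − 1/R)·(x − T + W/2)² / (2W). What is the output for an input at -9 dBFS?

-10.6875 dBFS

x − T + W/2 = -9 − (-11) + 4 = 6.
GR = (1 − 1/4) × 6² / 16 = 0.75 × 36 / 16 = 1.6875 dB.
Output = -9 − 1.6875 = -10.6875 dBFS.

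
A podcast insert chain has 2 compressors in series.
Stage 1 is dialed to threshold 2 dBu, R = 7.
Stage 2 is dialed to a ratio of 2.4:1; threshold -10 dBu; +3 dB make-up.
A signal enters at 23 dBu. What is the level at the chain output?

Stage 1: 21 dB above 2 dBu, reduced 7:1 to 3 dB above → 5 dBu.
Stage 2: overshoot 15 dB → 15/2.4 = 6.25 dB → -3.75 dBu; +3 dB make-up → -0.75 dBu.

-0.75 dBu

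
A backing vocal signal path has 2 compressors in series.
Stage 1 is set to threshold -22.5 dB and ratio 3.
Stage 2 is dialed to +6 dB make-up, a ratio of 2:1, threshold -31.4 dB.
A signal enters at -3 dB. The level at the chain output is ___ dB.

-17.7 dB

Stage 1: 19.5 dB above -22.5 dB, reduced 3:1 to 6.5 dB above → -16 dB.
Stage 2: 15.4 dB above -31.4 dB, reduced 2:1 to 7.7 dB above → -23.7 dB; +6 dB make-up → -17.7 dB.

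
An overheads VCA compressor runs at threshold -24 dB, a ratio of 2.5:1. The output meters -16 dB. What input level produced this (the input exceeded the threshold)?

That's 8 dB above the -24 dB threshold.
Before 2.5:1 compression the overshoot was 8 × 2.5 = 20 dB, so input = -24 + 20 = -4 dB.

-4 dB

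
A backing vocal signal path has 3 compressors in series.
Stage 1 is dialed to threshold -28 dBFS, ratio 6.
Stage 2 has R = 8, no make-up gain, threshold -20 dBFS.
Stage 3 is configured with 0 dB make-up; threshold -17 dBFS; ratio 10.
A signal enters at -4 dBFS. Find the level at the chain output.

Stage 1: overshoot 24 dB → 24/6 = 4 dB → -24 dBFS.
Stage 2: below threshold (-24 ≤ -20); passes unchanged; output -24 dBFS.
Stage 3: below threshold (-24 ≤ -17); passes unchanged; output -24 dBFS.

-24 dBFS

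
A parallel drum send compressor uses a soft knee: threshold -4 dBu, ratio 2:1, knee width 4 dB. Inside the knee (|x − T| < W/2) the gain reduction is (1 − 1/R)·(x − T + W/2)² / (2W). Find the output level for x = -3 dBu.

x − T + W/2 = -3 − (-4) + 2 = 3.
GR = (1 − 1/2) × 3² / 8 = 0.5 × 9 / 8 = 0.5625 dB.
Output = -3 − 0.5625 = -3.5625 dBu.

-3.5625 dBu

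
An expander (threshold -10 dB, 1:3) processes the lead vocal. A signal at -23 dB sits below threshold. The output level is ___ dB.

Undershoot = (-10) − (-23) = 13 dB.
At 1:3, that expands to 39 dB under threshold.
Output = -10 − 39 = -49 dB.

-49 dB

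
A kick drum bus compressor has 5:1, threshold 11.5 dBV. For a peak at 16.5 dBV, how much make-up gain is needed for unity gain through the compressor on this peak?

Overshoot 5 dB → 5/5 = 1 dB after compression, so the compressed level is 11.5 + 1 = 12.5 dBV.
Make-up = target − compressed = 16.5 − 12.5 = 4 dB.

4 dB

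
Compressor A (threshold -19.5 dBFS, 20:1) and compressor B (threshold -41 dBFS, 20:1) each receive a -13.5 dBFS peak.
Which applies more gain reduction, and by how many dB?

B, by 20.425 dB

A: 6 dB over, compressed to 0.3 dB over, so 5.7 dB of GR.
B: 27.5 dB over, compressed to 1.375 dB over, so 26.125 dB of GR.
B applies 20.425 dB more gain reduction.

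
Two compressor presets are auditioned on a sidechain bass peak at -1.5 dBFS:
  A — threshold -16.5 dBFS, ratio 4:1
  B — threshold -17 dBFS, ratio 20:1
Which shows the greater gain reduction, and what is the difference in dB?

A: overshoot 15 dB → output overshoot 3.75 dB → GR 11.25 dB.
B: overshoot 15.5 dB → output overshoot 0.775 dB → GR 14.725 dB.
Difference: 3.475 dB in favour of B.

B, by 3.475 dB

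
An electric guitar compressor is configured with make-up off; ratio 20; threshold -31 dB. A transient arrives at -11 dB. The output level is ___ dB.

-30 dB

Overshoot: -11 − (-31) = 20 dB.
20:1 compression reduces that to 20/20 = 1 dB over.
Output = -31 + 1 = -30 dB.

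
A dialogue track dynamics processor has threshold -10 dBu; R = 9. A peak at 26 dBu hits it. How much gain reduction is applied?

Overshoot = 26 − (-10) = 36 dB.
After 9:1 compression the overshoot becomes 36/9 = 4 dB.
Gain reduction = 36 − 4 = 32 dB.

32 dB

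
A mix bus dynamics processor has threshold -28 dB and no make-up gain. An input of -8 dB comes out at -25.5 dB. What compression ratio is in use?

8:1

Input overshoot = -8 − (-28) = 20 dB; output overshoot = -25.5 − (-28) = 2.5 dB.
Ratio = 20 / 2.5 = 8.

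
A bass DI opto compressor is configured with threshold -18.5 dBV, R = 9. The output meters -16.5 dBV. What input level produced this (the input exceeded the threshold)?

-0.5 dBV

Post-compression overshoot = -16.5 − (-18.5) = 2 dB.
Input overshoot = R × output overshoot = 18 dB → input = -18.5 + 18 = -0.5 dBV.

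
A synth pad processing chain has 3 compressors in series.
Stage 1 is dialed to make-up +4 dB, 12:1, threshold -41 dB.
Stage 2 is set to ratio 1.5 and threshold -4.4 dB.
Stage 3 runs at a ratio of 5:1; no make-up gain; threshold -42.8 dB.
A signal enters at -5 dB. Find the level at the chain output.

Stage 1: -5 dB is 36 dB over -41 dB; at 12:1 that becomes 3 dB over, giving -38 dB; +4 dB make-up → -34 dB.
Stage 2: below threshold (-34 ≤ -4.4); passes unchanged; output -34 dB.
Stage 3: overshoot 8.8 dB → 8.8/5 = 1.76 dB → -41.04 dB.

-41.04 dB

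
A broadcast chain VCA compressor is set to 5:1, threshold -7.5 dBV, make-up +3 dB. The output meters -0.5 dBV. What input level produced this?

12.5 dBV

Before make-up, the level was -0.5 − 3 = -3.5 dBV.
That's 4 dB above the -7.5 dBV threshold.
Before 5:1 compression the overshoot was 4 × 5 = 20 dB, so input = -7.5 + 20 = 12.5 dBV.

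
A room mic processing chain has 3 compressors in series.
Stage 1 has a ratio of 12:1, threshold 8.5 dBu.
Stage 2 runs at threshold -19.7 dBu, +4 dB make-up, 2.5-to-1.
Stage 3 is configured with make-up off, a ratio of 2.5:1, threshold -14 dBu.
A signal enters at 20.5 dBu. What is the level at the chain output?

Stage 1: 20.5 dBu is 12 dB over 8.5 dBu; at 12:1 that becomes 1 dB over, giving 9.5 dBu.
Stage 2: overshoot 29.2 dB → 29.2/2.5 = 11.68 dB → -8.02 dBu; +4 dB make-up → -4.02 dBu.
Stage 3: 9.98 dB above -14 dBu, reduced 2.5:1 to 3.992 dB above → -10.008 dBu.

-10.008 dBu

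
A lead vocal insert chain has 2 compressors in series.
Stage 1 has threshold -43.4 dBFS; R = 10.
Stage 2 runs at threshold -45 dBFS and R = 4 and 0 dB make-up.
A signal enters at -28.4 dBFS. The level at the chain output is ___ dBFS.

Stage 1: overshoot 15 dB → 15/10 = 1.5 dB → -41.9 dBFS.
Stage 2: overshoot 3.1 dB → 3.1/4 = 0.775 dB → -44.225 dBFS.

-44.225 dBFS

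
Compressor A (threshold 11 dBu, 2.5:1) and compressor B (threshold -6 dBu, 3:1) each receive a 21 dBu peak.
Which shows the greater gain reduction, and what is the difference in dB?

A: 10 dB over, compressed to 4 dB over, so 6 dB of GR.
B: 27 dB over, compressed to 9 dB over, so 18 dB of GR.
Difference: 12 dB in favour of B.

B, by 12 dB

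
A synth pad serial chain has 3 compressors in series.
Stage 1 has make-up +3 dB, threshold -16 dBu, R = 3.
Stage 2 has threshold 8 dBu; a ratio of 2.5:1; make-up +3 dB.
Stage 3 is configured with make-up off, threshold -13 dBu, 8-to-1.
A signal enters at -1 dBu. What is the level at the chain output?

-12 dBu

Stage 1: -1 dBu is 15 dB over -16 dBu; at 3:1 that becomes 5 dB over, giving -11 dBu; +3 dB make-up → -8 dBu.
Stage 2: -8 dBu is at or below the 8 dBu threshold — no compression; make-up brings it to -5 dBu.
Stage 3: 8 dB above -13 dBu, reduced 8:1 to 1 dB above → -12 dBu.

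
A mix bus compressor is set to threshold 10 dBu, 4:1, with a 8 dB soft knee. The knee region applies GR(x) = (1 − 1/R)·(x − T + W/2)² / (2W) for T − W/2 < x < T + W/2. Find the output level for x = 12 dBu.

x − T + W/2 = 12 − 10 + 4 = 6.
GR = (1 − 1/4) × 6² / 16 = 0.75 × 36 / 16 = 1.6875 dB.
Output = 12 − 1.6875 = 10.3125 dBu.

10.3125 dBu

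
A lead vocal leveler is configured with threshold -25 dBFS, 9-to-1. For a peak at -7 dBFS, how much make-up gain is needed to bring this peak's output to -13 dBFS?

10 dB

Overshoot 18 dB → 18/9 = 2 dB after compression, so the compressed level is -25 + 2 = -23 dBFS.
Make-up = target − compressed = -13 − (-23) = 10 dB.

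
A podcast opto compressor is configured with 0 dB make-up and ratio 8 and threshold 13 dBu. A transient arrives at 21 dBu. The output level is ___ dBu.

21 dBu sits 8 dB over threshold.
At 8:1 the overshoot is divided by 8, leaving 1 dB above threshold.
So the level is 13 + 1 = 14 dBu.

14 dBu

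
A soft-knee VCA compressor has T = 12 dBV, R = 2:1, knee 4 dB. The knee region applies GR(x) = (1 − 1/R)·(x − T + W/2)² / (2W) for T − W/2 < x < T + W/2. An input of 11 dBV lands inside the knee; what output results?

x − T + W/2 = 11 − 12 + 2 = 1.
GR = (1 − 1/2) × 1² / 8 = 0.5 × 1 / 8 = 0.0625 dB.
Output = 11 − 0.0625 = 10.9375 dBV.

10.9375 dBV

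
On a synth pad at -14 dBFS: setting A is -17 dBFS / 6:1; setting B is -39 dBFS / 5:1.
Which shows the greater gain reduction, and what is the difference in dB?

B, by 17.5 dB

A: GR = 3 − 3/6 = 2.5 dB.
B: GR = 25 − 25/5 = 20 dB.
B reduces 17.5 dB more.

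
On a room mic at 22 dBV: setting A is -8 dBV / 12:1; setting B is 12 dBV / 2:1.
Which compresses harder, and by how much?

A: GR = 30 − 30/12 = 27.5 dB.
B: GR = 10 − 10/2 = 5 dB.
Difference: 22.5 dB in favour of A.

A, by 22.5 dB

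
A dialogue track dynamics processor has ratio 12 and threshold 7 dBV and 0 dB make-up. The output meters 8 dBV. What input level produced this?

That's 1 dB above the 7 dBV threshold.
Undo the ratio: input overshoot = 1 × 12 = 12 dB, giving input = 19 dBV.

19 dBV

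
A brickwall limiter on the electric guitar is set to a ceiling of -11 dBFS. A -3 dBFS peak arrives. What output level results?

-11 dBFS

The limiter clamps the peak to its -11 dBFS ceiling.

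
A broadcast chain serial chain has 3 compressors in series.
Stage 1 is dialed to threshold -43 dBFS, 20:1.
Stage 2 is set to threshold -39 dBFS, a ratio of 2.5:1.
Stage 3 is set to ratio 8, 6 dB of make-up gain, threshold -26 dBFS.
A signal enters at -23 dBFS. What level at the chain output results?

-36 dBFS

Stage 1: overshoot 20 dB → 20/20 = 1 dB → -42 dBFS.
Stage 2: -42 dBFS is at or below the -39 dBFS threshold — no compression; output -42 dBFS.
Stage 3: below threshold (-42 ≤ -26); passes unchanged; make-up brings it to -36 dBFS.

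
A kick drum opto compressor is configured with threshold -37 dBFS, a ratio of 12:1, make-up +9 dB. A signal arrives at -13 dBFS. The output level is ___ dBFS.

-26 dBFS

Overshoot: -13 − (-37) = 24 dB.
The 24 dB excess becomes 2 dB after 12:1 reduction.
So the level is -37 + 2 = -35 dBFS; make-up adds 9 dB, giving -26 dBFS.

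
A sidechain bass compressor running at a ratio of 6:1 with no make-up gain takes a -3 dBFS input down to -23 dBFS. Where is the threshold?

Gain reduction = -3 − (-23) = 20 dB; output overshoot = GR / (R − 1) = 20 / 5 = 4 dB.
Threshold = output − output overshoot = -23 − 4 = -27 dBFS.

-27 dBFS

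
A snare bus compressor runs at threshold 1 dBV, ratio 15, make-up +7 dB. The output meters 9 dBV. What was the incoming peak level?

16 dBV

Before make-up, the level was 9 − 7 = 2 dBV.
That's 1 dB above the 1 dBV threshold.
Input overshoot = R × output overshoot = 15 dB → input = 1 + 15 = 16 dBV.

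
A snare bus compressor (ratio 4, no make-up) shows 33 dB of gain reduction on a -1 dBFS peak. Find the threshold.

Gain reduction = -1 − (-34) = 33 dB; output overshoot = GR / (R − 1) = 33 / 3 = 11 dB.
Threshold = output − output overshoot = -34 − 11 = -45 dBFS.

-45 dBFS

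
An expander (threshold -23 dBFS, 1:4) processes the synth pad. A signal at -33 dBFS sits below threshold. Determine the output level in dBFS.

-63 dBFS

The input is 10 dB below the -23 dBFS threshold.
A 1:4 expander multiplies undershoot by 4: 10 × 4 = 40 dB below threshold.
Output = -23 − 40 = -63 dBFS.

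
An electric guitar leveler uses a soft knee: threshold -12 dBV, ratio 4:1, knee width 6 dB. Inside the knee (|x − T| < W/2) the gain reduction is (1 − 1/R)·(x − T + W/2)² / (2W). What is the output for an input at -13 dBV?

x − T + W/2 = -13 − (-12) + 3 = 2.
GR = (1 − 1/4) × 2² / 12 = 0.75 × 4 / 12 = 0.25 dB.
Output = -13 − 0.25 = -13.25 dBV.

-13.25 dBV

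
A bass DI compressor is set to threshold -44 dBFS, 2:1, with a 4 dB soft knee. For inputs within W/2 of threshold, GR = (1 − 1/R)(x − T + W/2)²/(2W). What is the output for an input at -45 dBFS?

-45.0625 dBFS

x − T + W/2 = -45 − (-44) + 2 = 1.
GR = (1 − 1/2) × 1² / 8 = 0.5 × 1 / 8 = 0.0625 dB.
Output = -45 − 0.0625 = -45.0625 dBFS.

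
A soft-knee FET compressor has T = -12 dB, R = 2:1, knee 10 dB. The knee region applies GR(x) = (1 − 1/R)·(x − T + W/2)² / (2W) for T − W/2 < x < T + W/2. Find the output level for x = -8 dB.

-10.025 dB

x − T + W/2 = -8 − (-12) + 5 = 9.
GR = (1 − 1/2) × 9² / 20 = 0.5 × 81 / 20 = 2.025 dB.
Output = -8 − 2.025 = -10.025 dB.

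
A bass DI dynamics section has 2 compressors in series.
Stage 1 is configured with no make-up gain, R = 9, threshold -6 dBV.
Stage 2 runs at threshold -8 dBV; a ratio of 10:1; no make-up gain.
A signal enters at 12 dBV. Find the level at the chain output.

Stage 1: 12 dBV is 18 dB over -6 dBV; at 9:1 that becomes 2 dB over, giving -4 dBV.
Stage 2: -4 dBV is 4 dB over -8 dBV; at 10:1 that becomes 0.4 dB over, giving -7.6 dBV.

-7.6 dBV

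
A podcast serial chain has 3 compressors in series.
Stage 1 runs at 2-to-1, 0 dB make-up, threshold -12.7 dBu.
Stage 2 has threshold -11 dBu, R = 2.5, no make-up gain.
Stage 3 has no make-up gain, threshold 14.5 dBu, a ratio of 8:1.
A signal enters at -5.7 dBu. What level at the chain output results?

Stage 1: 7 dB above -12.7 dBu, reduced 2:1 to 3.5 dB above → -9.2 dBu.
Stage 2: overshoot 1.8 dB → 1.8/2.5 = 0.72 dB → -10.28 dBu.
Stage 3: -10.28 dBu ≤ 14.5 dBu, so stage 3 doesn't engage; output -10.28 dBu.

-10.28 dBu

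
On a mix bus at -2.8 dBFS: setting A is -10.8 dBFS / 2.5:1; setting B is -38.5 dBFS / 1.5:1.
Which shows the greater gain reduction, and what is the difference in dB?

A: overshoot 8 dB → output overshoot 3.2 dB → GR 4.8 dB.
B: overshoot 35.7 dB → output overshoot 23.8 dB → GR 11.9 dB.
B applies 7.1 dB more gain reduction.

B, by 7.1 dB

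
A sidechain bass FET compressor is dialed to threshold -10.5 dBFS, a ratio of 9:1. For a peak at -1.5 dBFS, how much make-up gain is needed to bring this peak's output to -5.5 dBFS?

4 dB

Without make-up, output = threshold + overshoot/9 = -10.5 + 1 = -9.5 dBFS.
Gap to target: 4 dB.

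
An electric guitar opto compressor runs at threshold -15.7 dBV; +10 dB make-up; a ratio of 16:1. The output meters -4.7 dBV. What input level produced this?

0.3 dBV

Stripping the +10 dB make-up gives -14.7 dBV at the gain stage.
Post-compression overshoot = -14.7 − (-15.7) = 1 dB.
Before 16:1 compression the overshoot was 1 × 16 = 16 dB, so input = -15.7 + 16 = 0.3 dBV.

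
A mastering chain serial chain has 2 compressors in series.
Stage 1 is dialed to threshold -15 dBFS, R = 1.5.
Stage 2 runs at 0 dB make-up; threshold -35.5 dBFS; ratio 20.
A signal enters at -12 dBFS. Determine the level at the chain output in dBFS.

Stage 1: 3 dB above -15 dBFS, reduced 1.5:1 to 2 dB above → -13 dBFS.
Stage 2: -13 dBFS is 22.5 dB over -35.5 dBFS; at 20:1 that becomes 1.125 dB over, giving -34.375 dBFS.

-34.375 dBFS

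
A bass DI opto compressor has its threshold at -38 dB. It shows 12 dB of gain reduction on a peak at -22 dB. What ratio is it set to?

Input overshoot = -22 − (-38) = 16 dB.
Output overshoot = 16 − 12 = 4 dB.
Ratio = input overshoot / output overshoot = 16 / 4 = 4.

4:1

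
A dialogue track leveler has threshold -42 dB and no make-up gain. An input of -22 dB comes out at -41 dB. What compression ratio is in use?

20:1

Input overshoot = -22 − (-42) = 20 dB; output overshoot = -41 − (-42) = 1 dB.
Ratio = 20 / 1 = 20.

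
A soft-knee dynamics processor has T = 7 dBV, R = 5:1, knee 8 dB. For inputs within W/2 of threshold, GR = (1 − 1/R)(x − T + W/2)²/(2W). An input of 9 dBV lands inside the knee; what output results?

x − T + W/2 = 9 − 7 + 4 = 6.
GR = (1 − 1/5) × 6² / 16 = 0.8 × 36 / 16 = 1.8 dB.
Output = 9 − 1.8 = 7.2 dBV.

7.2 dBV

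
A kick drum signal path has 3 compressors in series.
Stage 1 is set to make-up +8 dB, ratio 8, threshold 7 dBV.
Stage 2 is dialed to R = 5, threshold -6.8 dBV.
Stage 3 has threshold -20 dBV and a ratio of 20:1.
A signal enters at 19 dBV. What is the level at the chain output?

-19.107 dBV

Stage 1: 19 dBV is 12 dB over 7 dBV; at 8:1 that becomes 1.5 dB over, giving 8.5 dBV; +8 dB make-up → 16.5 dBV.
Stage 2: overshoot 23.3 dB → 23.3/5 = 4.66 dB → -2.14 dBV.
Stage 3: overshoot 17.86 dB → 17.86/20 = 0.893 dB → -19.107 dBV.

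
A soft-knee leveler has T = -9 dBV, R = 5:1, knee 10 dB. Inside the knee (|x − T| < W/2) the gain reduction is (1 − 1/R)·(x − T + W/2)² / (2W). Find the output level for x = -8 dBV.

-9.44 dBV

x − T + W/2 = -8 − (-9) + 5 = 6.
GR = (1 − 1/5) × 6² / 20 = 0.8 × 36 / 20 = 1.44 dB.
Output = -8 − 1.44 = -9.44 dBV.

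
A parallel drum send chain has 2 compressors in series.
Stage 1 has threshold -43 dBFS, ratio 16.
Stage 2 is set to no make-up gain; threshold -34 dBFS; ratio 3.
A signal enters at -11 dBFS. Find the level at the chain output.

-41 dBFS

Stage 1: overshoot 32 dB → 32/16 = 2 dB → -41 dBFS.
Stage 2: -41 dBFS is at or below the -34 dBFS threshold — no compression; output -41 dBFS.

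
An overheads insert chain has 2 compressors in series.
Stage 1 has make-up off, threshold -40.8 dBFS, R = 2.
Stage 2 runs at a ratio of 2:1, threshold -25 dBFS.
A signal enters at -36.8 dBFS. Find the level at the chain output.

-38.8 dBFS

Stage 1: -36.8 dBFS is 4 dB over -40.8 dBFS; at 2:1 that becomes 2 dB over, giving -38.8 dBFS.
Stage 2: -38.8 dBFS ≤ -25 dBFS, so stage 2 doesn't engage; output -38.8 dBFS.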